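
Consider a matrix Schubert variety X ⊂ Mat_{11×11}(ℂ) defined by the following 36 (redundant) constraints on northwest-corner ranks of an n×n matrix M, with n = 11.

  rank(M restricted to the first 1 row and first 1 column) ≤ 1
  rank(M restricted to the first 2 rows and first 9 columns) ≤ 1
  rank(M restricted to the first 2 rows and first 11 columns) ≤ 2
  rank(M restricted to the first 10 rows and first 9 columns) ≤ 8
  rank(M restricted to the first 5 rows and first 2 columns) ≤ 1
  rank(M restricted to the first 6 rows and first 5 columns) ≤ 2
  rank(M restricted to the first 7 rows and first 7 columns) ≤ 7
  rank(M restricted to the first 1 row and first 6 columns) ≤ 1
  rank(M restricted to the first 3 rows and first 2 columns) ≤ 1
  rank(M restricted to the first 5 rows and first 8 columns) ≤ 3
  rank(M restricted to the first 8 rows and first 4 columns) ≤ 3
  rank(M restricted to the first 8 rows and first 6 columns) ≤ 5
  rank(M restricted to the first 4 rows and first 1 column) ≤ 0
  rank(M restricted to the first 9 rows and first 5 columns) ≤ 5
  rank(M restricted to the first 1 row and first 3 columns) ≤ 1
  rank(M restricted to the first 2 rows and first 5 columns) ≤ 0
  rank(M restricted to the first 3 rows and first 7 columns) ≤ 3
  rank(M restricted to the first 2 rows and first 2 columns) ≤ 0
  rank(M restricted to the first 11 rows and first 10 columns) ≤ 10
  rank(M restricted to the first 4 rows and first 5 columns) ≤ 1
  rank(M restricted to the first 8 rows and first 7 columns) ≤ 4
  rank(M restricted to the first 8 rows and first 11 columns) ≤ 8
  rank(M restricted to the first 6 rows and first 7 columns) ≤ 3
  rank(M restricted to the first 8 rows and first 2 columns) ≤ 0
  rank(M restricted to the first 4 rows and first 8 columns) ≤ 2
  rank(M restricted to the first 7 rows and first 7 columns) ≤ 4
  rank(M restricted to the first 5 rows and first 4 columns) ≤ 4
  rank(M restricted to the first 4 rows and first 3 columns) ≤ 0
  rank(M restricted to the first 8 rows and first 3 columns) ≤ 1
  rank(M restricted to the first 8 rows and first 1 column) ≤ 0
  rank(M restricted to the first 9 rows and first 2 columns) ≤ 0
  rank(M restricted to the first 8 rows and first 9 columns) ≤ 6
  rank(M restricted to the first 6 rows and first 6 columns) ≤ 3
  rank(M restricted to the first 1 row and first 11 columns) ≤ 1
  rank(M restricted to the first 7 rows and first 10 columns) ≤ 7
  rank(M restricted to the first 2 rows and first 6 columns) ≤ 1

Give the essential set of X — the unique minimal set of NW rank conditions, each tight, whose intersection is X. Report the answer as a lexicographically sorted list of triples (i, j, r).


The tightest implied rank at each (i,j), from the 36 conditions:

  row 1: 0  0  0  0  0  1  1  1  1  1  1
  row 2: 0  0  0  0  0  1  1  1  1  2  2
  row 3: 0  0  0  1  1  2  2  2  2  3  3
  row 4: 0  0  0  1  1  2  2  2  3  4  4
  row 5: 0  0  1  2  2  3  3  3  4  5  5
  row 6: 0  0  1  2  2  3  3  4  5  6  6
  row 7: 0  0  1  2  3  4  4  5  6  7  7
  row 8: 0  0  1  2  3  4  4  5  6  7  8
  row 9: 0  0  1  2  3  4  5  6  7  8  9
  row 10: 1  1  2  3  4  5  6  7  8  9  10
  row 11: 1  2  3  4  5  6  7  8  9  10  11

reading off 1-entries of Δ²R: w = (6, 10, 4, 9, 3, 8, 5, 11, 7, 1, 2).

Rothe diagram D(w) (35 cells), 9 SE-corners (essential conditions):

[(2, 5, 0), (2, 9, 1), (4, 3, 0), (4, 5, 1), (4, 8, 2), (6, 5, 2), (6, 7, 3), (8, 7, 4), (9, 2, 0)]


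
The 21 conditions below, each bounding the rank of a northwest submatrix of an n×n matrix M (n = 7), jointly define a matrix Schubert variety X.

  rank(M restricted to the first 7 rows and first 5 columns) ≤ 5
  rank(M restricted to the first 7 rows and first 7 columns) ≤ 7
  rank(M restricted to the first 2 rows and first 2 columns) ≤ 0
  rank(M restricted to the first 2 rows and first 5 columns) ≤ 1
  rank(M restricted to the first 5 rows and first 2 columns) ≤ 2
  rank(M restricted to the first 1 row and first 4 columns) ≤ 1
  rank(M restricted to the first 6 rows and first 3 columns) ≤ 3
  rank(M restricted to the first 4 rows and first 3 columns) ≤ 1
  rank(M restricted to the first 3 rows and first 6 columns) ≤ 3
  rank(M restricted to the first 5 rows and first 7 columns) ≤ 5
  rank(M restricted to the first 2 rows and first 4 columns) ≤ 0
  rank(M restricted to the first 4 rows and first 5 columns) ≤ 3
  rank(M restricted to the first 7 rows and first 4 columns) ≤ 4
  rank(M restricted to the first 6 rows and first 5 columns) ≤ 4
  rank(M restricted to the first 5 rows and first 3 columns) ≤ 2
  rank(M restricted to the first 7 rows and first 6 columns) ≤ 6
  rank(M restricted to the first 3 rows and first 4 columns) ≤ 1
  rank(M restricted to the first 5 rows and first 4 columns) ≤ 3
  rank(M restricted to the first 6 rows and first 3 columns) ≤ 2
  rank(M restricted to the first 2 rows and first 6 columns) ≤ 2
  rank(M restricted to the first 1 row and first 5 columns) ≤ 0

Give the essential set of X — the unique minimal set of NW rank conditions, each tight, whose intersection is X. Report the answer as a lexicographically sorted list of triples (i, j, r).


Rank table r_w(7×7) implied by the 21 constraints:

  i=1: 0 0 0 0 0 1 1
  i=2: 0 0 0 0 1 2 2
  i=3: 1 1 1 1 2 3 3
  i=4: 1 1 1 2 3 4 4
  i=5: 1 2 2 3 4 5 5
  i=6: 1 2 2 3 4 5 6
  i=7: 1 2 3 4 5 6 7

second differences of R give the permutation w = (6, 5, 1, 4, 2, 7, 3).

|D(w)|=12, |Ess(w)|=4:

[(1, 5, 0), (2, 4, 0), (4, 3, 1), (6, 3, 2)]


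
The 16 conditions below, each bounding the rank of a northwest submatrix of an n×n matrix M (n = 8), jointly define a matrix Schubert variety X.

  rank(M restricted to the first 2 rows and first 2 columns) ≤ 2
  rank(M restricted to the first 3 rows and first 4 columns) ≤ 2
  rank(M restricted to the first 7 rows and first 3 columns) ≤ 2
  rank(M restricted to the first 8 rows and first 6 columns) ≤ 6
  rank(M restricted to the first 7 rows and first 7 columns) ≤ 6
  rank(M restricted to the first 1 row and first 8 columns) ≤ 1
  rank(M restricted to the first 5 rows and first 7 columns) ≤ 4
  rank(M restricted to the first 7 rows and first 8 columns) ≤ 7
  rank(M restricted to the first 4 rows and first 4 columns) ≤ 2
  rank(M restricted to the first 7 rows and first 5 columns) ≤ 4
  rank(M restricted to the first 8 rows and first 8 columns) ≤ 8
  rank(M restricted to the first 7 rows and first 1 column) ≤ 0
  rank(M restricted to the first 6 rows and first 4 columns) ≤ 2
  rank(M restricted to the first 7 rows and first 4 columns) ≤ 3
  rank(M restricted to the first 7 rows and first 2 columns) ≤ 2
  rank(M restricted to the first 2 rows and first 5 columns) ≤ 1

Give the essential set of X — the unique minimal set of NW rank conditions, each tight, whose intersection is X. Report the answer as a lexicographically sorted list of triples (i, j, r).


Reconstructing r_w from the 16 given conditions:

  0 | 1 | 1 | 1 | 1 | 1 | 1 | 1
  0 | 1 | 1 | 1 | 1 | 2 | 2 | 2
  0 | 1 | 2 | 2 | 2 | 3 | 3 | 3
  0 | 1 | 2 | 2 | 3 | 4 | 4 | 4
  0 | 1 | 2 | 2 | 3 | 4 | 4 | 5
  0 | 1 | 2 | 2 | 3 | 4 | 5 | 6
  0 | 1 | 2 | 3 | 4 | 5 | 6 | 7
  1 | 2 | 3 | 4 | 5 | 6 | 7 | 8

giving w = (2, 6, 3, 5, 8, 7, 4, 1) via Δ²R.

D(w) has 14 cells with 4 SE-corners; essential set:

[(2, 5, 1), (5, 7, 4), (6, 4, 2), (7, 1, 0)]


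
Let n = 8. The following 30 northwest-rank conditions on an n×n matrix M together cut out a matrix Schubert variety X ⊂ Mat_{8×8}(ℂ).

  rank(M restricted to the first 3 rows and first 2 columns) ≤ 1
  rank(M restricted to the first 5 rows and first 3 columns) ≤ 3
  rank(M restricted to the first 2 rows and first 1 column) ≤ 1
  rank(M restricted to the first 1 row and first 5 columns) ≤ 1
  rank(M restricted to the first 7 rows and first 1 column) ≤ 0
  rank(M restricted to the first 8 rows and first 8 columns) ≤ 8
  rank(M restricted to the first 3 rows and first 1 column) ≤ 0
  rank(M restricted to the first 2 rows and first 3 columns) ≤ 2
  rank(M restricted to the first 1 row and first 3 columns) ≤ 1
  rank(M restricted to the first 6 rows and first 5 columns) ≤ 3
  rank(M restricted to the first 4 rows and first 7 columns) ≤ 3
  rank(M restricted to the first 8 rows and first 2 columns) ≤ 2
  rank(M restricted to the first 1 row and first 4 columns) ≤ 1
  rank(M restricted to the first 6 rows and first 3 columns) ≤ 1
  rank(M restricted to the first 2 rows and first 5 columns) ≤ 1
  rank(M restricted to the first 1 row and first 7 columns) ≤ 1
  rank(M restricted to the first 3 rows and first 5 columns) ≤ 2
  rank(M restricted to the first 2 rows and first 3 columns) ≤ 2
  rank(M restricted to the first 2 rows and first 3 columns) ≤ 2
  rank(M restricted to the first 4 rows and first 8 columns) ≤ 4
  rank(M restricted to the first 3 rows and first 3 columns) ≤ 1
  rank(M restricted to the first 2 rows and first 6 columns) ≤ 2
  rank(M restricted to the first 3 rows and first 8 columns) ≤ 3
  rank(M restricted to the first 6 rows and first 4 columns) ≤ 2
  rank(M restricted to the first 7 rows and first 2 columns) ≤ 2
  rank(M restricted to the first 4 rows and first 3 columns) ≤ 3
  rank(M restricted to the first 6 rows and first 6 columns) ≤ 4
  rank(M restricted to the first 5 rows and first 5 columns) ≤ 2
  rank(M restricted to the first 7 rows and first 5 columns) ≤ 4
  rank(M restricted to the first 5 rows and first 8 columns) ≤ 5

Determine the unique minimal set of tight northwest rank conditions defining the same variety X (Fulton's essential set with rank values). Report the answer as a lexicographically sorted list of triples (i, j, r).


Reconstructing r_w from the 30 given conditions:

  0 | 1 | 1 | 1 | 1 | 1 | 1 | 1
  0 | 1 | 1 | 1 | 1 | 2 | 2 | 2
  0 | 1 | 1 | 2 | 2 | 3 | 3 | 3
  0 | 1 | 1 | 2 | 2 | 3 | 3 | 4
  0 | 1 | 1 | 2 | 2 | 3 | 4 | 5
  0 | 1 | 1 | 2 | 3 | 4 | 5 | 6
  0 | 1 | 2 | 3 | 4 | 5 | 6 | 7
  1 | 2 | 3 | 4 | 5 | 6 | 7 | 8

second differences of R give the permutation w = (2, 6, 4, 8, 7, 5, 3, 1).

Fulton essential set (5 of the 17 Rothe cells):

[(2, 5, 1), (4, 7, 3), (5, 5, 2), (6, 3, 1), (7, 1, 0)]


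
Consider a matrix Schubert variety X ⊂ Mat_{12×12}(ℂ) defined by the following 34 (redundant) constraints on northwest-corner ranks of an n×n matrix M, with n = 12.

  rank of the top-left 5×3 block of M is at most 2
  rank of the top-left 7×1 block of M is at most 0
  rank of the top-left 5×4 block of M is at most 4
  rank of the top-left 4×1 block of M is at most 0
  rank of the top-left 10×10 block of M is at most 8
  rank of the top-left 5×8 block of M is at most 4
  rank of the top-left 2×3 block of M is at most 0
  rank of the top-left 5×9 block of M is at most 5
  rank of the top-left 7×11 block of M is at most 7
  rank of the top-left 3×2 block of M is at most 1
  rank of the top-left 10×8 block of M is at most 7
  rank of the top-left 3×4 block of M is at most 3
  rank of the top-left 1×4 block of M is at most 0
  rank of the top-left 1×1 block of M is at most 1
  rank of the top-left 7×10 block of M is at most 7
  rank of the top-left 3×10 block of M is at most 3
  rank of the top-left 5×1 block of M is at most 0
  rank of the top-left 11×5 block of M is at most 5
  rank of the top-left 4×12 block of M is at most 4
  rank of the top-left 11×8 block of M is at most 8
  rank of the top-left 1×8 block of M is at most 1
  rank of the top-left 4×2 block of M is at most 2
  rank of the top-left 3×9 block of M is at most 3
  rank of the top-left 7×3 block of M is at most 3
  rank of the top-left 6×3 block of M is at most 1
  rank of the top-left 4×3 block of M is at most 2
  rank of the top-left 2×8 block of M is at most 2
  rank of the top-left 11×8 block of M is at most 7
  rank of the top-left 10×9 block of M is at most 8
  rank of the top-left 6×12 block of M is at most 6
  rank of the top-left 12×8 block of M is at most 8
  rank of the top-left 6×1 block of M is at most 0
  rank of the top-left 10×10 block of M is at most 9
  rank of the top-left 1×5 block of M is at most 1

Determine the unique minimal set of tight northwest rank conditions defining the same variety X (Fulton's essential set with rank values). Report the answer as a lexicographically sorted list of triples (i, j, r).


Computing R[i][j] = min implied NW-rank bound (n=12, 34 conditions):

  R[1]: 0 0 0 0 1 1 1 1 1 1 1 1
  R[2]: 0 0 0 1 2 2 2 2 2 2 2 2
  R[3]: 0 1 1 2 3 3 3 3 3 3 3 3
  R[4]: 0 1 1 2 3 4 4 4 4 4 4 4
  R[5]: 0 1 1 2 3 4 4 4 5 5 5 5
  R[6]: 0 1 1 2 3 4 5 5 6 6 6 6
  R[7]: 0 1 2 3 4 5 6 6 7 7 7 7
  R[8]: 1 2 3 4 5 6 7 7 8 8 8 8
  R[9]: 1 2 3 4 5 6 7 7 8 8 9 9
  R[10]: 1 2 3 4 5 6 7 7 8 8 9 10
  R[11]: 1 2 3 4 5 6 7 7 8 9 10 11
  R[12]: 1 2 3 4 5 6 7 8 9 10 11 12

reading off 1-entries of Δ²R: w = (5, 4, 2, 6, 9, 7, 3, 1, 11, 12, 10, 8).

7 SE-corners of the 22-cell Rothe diagram give Ess(w):

[(1, 4, 0), (2, 3, 0), (5, 8, 4), (6, 3, 1), (7, 1, 0), (10, 10, 8), (11, 8, 7)]


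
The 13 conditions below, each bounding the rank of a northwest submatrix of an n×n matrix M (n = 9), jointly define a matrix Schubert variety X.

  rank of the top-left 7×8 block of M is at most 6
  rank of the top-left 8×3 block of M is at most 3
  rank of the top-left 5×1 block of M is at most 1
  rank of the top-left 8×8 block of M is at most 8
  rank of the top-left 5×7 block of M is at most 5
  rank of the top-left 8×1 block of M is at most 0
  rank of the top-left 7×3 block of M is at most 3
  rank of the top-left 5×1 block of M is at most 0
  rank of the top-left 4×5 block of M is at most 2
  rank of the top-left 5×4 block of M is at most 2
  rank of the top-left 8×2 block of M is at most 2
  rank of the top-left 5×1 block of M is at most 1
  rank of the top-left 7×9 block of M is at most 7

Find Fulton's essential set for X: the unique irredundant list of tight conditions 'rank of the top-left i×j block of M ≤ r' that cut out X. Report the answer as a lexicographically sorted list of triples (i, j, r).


Rank table r_w(9×9) implied by the 13 constraints:

  0  1  1  1  1  1  1  1  1
  0  1  2  2  2  2  2  2  2
  0  1  2  2  2  3  3  3  3
  0  1  2  2  2  3  4  4  4
  0  1  2  2  3  4  5  5  5
  0  1  2  3  4  5  6  6  6
  0  1  2  3  4  5  6  6  7
  0  1  2  3  4  5  6  7  8
  1  2  3  4  5  6  7  8  9

the unique w with this rank table is (2, 3, 6, 7, 5, 4, 9, 8, 1).

D(w) has 14 cells with 4 SE-corners; essential set:

[(4, 5, 2), (5, 4, 2), (7, 8, 6), (8, 1, 0)]


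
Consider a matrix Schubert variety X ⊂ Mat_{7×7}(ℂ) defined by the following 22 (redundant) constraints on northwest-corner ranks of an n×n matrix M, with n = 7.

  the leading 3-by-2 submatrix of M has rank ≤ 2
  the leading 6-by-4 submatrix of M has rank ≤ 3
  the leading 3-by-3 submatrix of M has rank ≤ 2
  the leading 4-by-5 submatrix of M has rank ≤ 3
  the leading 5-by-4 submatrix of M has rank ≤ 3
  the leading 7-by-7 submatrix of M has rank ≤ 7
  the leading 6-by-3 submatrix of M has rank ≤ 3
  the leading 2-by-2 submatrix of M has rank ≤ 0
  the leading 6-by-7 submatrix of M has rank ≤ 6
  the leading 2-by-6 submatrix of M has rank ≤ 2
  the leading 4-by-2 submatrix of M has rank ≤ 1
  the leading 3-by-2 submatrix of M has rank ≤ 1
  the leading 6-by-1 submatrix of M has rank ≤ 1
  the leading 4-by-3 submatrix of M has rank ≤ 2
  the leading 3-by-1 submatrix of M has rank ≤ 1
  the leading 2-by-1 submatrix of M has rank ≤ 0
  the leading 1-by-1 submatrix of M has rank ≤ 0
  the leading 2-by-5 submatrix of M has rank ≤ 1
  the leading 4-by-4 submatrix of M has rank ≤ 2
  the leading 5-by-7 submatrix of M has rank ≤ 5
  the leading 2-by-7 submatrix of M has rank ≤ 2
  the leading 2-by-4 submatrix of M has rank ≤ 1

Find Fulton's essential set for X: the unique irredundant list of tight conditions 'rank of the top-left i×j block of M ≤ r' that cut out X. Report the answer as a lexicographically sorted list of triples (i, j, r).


The tightest implied rank at each (i,j), from the 22 conditions:

  0 0 1 1 1 1 1
  0 0 1 1 1 2 2
  1 1 2 2 2 3 3
  1 1 2 2 3 4 4
  1 2 3 3 4 5 5
  1 2 3 3 4 5 6
  1 2 3 4 5 6 7

the unique w with this rank table is (3, 6, 1, 5, 2, 7, 4).

ℓ(w)=9; the 5 essential cells (i,j,r):

[(2, 2, 0), (2, 5, 1), (4, 2, 1), (4, 4, 2), (6, 4, 3)]


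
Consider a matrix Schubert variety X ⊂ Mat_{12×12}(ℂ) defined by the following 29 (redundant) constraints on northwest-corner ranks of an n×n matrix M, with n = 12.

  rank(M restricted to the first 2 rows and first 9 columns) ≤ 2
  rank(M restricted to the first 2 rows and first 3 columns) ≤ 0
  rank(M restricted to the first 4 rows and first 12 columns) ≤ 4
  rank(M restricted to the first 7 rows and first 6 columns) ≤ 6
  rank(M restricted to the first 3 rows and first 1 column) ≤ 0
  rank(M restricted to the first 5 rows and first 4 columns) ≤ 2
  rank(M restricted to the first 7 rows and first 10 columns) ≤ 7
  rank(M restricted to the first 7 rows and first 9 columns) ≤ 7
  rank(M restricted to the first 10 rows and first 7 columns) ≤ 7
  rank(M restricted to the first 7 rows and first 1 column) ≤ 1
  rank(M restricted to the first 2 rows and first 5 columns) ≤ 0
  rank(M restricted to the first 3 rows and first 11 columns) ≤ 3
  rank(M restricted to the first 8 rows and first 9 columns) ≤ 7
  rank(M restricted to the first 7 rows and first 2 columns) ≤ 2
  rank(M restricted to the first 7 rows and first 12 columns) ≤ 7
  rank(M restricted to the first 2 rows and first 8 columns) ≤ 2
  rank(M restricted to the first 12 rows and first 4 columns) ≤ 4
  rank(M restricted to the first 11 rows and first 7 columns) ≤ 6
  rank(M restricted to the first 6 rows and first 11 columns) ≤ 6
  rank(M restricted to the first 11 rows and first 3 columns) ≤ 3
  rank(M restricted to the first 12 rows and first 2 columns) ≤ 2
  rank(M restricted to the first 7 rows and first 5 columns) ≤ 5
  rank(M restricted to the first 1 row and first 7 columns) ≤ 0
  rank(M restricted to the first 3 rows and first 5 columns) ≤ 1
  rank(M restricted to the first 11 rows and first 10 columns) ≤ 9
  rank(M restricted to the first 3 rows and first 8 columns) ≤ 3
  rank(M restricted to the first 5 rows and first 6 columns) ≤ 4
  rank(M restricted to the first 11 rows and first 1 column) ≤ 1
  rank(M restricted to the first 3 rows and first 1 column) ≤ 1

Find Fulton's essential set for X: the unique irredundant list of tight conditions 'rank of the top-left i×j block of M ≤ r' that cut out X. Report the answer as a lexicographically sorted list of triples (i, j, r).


Computing R[i][j] = min implied NW-rank bound (n=12, 29 conditions):

  row 1: 0 0 0 0 0 0 0 1 1 1 1 1
  row 2: 0 0 0 0 0 1 1 2 2 2 2 2
  row 3: 0 1 1 1 1 2 2 3 3 3 3 3
  row 4: 1 2 2 2 2 3 3 4 4 4 4 4
  row 5: 1 2 2 2 3 4 4 5 5 5 5 5
  row 6: 1 2 3 3 4 5 5 6 6 6 6 6
  row 7: 1 2 3 4 5 6 6 7 7 7 7 7
  row 8: 1 2 3 4 5 6 6 7 7 8 8 8
  row 9: 1 2 3 4 5 6 6 7 8 9 9 9
  row 10: 1 2 3 4 5 6 6 7 8 9 10 10
  row 11: 1 2 3 4 5 6 6 7 8 9 10 11
  row 12: 1 2 3 4 5 6 7 8 9 10 11 12

the unique w with this rank table is (8, 6, 2, 1, 5, 3, 4, 10, 9, 11, 12, 7).

|D(w)|=20, |Ess(w)|=6:

[(1, 7, 0), (2, 5, 0), (3, 1, 0), (5, 4, 2), (8, 9, 7), (11, 7, 6)]


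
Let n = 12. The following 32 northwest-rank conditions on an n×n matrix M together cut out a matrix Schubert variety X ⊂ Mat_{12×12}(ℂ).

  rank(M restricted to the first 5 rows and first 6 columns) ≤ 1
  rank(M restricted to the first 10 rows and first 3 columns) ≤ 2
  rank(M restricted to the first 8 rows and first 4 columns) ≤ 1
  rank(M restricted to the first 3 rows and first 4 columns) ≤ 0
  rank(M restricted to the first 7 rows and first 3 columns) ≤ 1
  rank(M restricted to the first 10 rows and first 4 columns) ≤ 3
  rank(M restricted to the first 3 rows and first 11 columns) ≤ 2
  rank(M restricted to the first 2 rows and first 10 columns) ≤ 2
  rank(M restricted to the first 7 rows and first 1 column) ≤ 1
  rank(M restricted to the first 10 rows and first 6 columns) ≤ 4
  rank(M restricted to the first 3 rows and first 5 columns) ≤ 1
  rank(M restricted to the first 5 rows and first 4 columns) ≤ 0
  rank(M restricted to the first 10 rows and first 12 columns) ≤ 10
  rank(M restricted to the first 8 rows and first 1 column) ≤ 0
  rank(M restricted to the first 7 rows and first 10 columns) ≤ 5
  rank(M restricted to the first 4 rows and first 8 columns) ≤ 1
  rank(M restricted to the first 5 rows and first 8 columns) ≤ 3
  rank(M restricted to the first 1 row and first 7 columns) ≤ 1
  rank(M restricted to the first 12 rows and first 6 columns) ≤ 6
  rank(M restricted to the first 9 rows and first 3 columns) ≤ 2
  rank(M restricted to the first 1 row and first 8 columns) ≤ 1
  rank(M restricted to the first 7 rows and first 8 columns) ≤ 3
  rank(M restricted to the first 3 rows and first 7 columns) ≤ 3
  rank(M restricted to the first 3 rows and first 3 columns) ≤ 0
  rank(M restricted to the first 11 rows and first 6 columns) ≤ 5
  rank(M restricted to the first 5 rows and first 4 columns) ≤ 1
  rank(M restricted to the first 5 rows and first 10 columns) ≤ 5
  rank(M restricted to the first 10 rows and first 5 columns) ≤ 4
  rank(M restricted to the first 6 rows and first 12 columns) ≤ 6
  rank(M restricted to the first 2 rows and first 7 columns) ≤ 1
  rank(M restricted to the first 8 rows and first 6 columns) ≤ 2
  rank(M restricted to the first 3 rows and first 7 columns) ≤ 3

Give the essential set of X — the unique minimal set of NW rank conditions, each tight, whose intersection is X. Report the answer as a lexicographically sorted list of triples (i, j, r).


Reconstructing r_w from the 32 given conditions:

  0 | 0 | 0 | 0 | 1 | 1 | 1 | 1 | 1 | 1 | 1 | 1
  0 | 0 | 0 | 0 | 1 | 1 | 1 | 1 | 2 | 2 | 2 | 2
  0 | 0 | 0 | 0 | 1 | 1 | 1 | 1 | 2 | 2 | 2 | 3
  0 | 0 | 0 | 0 | 1 | 1 | 1 | 1 | 2 | 3 | 3 | 4
  0 | 0 | 0 | 0 | 1 | 1 | 2 | 2 | 3 | 4 | 4 | 5
  0 | 1 | 1 | 1 | 2 | 2 | 3 | 3 | 4 | 5 | 5 | 6
  0 | 1 | 1 | 1 | 2 | 2 | 3 | 3 | 4 | 5 | 6 | 7
  0 | 1 | 1 | 1 | 2 | 2 | 3 | 4 | 5 | 6 | 7 | 8
  1 | 2 | 2 | 2 | 3 | 3 | 4 | 5 | 6 | 7 | 8 | 9
  1 | 2 | 2 | 3 | 4 | 4 | 5 | 6 | 7 | 8 | 9 | 10
  1 | 2 | 3 | 4 | 5 | 5 | 6 | 7 | 8 | 9 | 10 | 11
  1 | 2 | 3 | 4 | 5 | 6 | 7 | 8 | 9 | 10 | 11 | 12

reading off 1-entries of Δ²R: w = (5, 9, 12, 10, 7, 2, 11, 8, 1, 4, 3, 6).

|D(w)|=43, |Ess(w)|=9:

[(3, 11, 2), (4, 8, 1), (5, 4, 0), (5, 6, 1), (7, 8, 3), (8, 1, 0), (8, 4, 1), (8, 6, 2), (10, 3, 2)]


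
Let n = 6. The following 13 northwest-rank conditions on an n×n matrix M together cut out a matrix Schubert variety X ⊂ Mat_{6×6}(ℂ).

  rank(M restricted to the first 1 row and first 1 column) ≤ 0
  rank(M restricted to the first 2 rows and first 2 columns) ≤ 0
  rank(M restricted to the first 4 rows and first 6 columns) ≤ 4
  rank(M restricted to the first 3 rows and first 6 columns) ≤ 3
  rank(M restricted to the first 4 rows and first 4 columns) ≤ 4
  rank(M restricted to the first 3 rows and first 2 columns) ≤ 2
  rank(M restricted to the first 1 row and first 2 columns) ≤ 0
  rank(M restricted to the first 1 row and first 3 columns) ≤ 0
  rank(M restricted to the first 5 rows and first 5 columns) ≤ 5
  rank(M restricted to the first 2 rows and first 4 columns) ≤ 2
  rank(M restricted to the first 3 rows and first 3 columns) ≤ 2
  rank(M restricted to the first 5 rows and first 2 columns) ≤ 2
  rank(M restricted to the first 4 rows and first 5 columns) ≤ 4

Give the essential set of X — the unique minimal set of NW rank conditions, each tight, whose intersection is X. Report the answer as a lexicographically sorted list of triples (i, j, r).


Rank table r_w(6×6) implied by the 13 constraints:

  row 1: 0  0  0  1  1  1
  row 2: 0  0  1  2  2  2
  row 3: 1  1  2  3  3  3
  row 4: 1  2  3  4  4  4
  row 5: 1  2  3  4  5  5
  row 6: 1  2  3  4  5  6

hence w(1..6) = (4, 3, 1, 2, 5, 6).

|D(w)|=5, |Ess(w)|=2:

[(1, 3, 0), (2, 2, 0)]


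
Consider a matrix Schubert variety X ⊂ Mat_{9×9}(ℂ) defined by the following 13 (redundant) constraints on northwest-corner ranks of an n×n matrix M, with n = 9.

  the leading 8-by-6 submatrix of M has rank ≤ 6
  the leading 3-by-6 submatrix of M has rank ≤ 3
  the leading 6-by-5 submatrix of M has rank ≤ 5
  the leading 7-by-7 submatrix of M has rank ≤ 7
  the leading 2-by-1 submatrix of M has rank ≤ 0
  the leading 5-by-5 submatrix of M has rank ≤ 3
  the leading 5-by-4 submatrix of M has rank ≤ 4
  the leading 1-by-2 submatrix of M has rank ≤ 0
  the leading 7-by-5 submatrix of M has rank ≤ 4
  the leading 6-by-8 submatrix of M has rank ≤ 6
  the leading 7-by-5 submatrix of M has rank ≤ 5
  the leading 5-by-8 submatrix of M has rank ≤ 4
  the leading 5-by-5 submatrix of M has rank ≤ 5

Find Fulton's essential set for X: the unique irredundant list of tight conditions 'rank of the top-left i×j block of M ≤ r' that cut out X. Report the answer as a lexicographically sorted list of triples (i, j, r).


Propagating the 13 rank bounds to every northwest block:

  row 1: 0  0  1  1  1  1  1  1  1
  row 2: 0  1  2  2  2  2  2  2  2
  row 3: 1  2  3  3  3  3  3  3  3
  row 4: 1  2  3  3  3  4  4  4  4
  row 5: 1  2  3  3  3  4  4  4  5
  row 6: 1  2  3  4  4  5  5  5  6
  row 7: 1  2  3  4  4  5  6  6  7
  row 8: 1  2  3  4  5  6  7  7  8
  row 9: 1  2  3  4  5  6  7  8  9

reading off 1-entries of Δ²R: w = (3, 2, 1, 6, 9, 4, 7, 5, 8).

Rothe diagram D(w) (10 cells), 5 SE-corners (essential conditions):

[(1, 2, 0), (2, 1, 0), (5, 5, 3), (5, 8, 4), (7, 5, 4)]


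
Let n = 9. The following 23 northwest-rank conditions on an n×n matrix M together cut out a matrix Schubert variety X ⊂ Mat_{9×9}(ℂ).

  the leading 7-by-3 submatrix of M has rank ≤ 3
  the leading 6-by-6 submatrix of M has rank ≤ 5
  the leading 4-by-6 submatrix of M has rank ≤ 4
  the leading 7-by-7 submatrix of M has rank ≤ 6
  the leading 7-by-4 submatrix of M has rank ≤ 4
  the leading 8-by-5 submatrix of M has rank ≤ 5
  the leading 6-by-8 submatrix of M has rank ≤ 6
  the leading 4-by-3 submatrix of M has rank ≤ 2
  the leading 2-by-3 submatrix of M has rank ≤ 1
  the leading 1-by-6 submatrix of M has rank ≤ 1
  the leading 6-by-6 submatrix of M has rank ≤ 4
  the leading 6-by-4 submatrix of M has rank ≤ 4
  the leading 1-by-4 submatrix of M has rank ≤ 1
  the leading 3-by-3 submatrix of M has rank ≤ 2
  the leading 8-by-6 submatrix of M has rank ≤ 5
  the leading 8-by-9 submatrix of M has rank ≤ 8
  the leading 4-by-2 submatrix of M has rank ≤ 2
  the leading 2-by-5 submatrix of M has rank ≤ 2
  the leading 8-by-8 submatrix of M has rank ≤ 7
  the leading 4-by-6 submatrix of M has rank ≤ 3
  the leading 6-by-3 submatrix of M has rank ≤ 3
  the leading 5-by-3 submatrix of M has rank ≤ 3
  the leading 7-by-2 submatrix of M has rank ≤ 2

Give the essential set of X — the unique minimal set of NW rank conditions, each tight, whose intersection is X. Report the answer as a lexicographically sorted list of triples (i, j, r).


Rank table r_w(9×9) implied by the 23 constraints:

  R[1]: 1 1 1 1 1 1 1 1 1
  R[2]: 1 1 1 2 2 2 2 2 2
  R[3]: 1 2 2 3 3 3 3 3 3
  R[4]: 1 2 2 3 3 3 4 4 4
  R[5]: 1 2 3 4 4 4 5 5 5
  R[6]: 1 2 3 4 4 4 5 6 6
  R[7]: 1 2 3 4 5 5 6 7 7
  R[8]: 1 2 3 4 5 5 6 7 8
  R[9]: 1 2 3 4 5 6 7 8 9

giving w = (1, 4, 2, 7, 3, 8, 5, 9, 6) via Δ²R.

Fulton essential set (5 of the 8 Rothe cells):

[(2, 3, 1), (4, 3, 2), (4, 6, 3), (6, 6, 4), (8, 6, 5)]


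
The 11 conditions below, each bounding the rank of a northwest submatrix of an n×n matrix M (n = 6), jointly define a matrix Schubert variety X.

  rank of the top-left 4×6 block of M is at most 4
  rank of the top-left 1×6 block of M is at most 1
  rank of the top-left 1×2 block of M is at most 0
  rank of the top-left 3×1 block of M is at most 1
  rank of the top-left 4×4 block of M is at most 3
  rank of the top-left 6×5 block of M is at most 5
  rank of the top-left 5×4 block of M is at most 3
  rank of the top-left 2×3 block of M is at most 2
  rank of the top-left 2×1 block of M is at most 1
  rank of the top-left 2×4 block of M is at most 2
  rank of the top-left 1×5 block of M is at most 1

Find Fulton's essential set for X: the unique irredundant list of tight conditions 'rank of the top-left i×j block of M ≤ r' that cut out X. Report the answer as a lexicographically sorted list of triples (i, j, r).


Rank table r_w(6×6) implied by the 11 constraints:

  0 | 0 | 1 | 1 | 1 | 1
  1 | 1 | 2 | 2 | 2 | 2
  1 | 2 | 3 | 3 | 3 | 3
  1 | 2 | 3 | 3 | 4 | 4
  1 | 2 | 3 | 3 | 4 | 5
  1 | 2 | 3 | 4 | 5 | 6

reading off 1-entries of Δ²R: w = (3, 1, 2, 5, 6, 4).

Fulton essential set (2 of the 4 Rothe cells):

[(1, 2, 0), (5, 4, 3)]


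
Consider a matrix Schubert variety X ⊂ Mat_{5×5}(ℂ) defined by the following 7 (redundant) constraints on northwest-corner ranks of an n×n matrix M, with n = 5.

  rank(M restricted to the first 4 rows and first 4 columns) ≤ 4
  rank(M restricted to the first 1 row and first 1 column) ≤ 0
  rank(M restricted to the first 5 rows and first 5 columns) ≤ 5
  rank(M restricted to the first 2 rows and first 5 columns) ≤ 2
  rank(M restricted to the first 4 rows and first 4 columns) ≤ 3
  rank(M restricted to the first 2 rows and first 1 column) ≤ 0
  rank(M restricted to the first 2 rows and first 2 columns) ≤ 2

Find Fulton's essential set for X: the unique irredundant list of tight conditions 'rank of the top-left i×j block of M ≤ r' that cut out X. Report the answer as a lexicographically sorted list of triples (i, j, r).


Propagating the 7 rank bounds to every northwest block:

  0 1 1 1 1
  0 1 2 2 2
  1 2 3 3 3
  1 2 3 3 4
  1 2 3 4 5

the unique w with this rank table is (2, 3, 1, 5, 4).

Rothe diagram D(w) (3 cells), 2 SE-corners (essential conditions):

[(2, 1, 0), (4, 4, 3)]


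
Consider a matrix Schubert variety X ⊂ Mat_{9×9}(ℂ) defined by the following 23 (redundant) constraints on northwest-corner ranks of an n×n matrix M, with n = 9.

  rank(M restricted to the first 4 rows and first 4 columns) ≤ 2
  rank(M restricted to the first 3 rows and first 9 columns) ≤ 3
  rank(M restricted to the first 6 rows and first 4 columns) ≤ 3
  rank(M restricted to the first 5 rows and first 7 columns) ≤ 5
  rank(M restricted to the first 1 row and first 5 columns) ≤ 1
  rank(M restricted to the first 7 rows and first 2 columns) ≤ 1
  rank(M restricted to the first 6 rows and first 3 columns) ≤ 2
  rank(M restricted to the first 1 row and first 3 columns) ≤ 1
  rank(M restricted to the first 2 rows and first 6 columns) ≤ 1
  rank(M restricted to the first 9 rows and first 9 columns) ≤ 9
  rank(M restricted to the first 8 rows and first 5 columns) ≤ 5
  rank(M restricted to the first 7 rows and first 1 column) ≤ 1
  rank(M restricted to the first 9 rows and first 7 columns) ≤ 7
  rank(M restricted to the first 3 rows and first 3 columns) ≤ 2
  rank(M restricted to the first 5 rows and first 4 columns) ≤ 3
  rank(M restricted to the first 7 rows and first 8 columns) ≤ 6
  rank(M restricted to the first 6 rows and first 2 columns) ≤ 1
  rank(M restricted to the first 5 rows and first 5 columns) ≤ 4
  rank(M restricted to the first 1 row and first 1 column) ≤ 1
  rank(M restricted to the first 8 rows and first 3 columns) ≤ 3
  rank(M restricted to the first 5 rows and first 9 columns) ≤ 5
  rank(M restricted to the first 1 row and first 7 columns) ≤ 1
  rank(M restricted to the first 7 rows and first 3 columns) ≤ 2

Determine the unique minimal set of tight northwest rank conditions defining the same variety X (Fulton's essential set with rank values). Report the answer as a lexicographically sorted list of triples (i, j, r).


The tightest implied rank at each (i,j), from the 23 conditions:

  i=1: 1 1 1 1 1 1 1 1 1
  i=2: 1 1 1 1 1 1 2 2 2
  i=3: 1 1 2 2 2 2 3 3 3
  i=4: 1 1 2 2 3 3 4 4 4
  i=5: 1 1 2 3 4 4 5 5 5
  i=6: 1 1 2 3 4 5 6 6 6
  i=7: 1 1 2 3 4 5 6 6 7
  i=8: 1 2 3 4 5 6 7 7 8
  i=9: 1 2 3 4 5 6 7 8 9

giving w = (1, 7, 3, 5, 4, 6, 9, 2, 8) via Δ²R.

Rothe diagram D(w) (12 cells), 4 SE-corners (essential conditions):

[(2, 6, 1), (4, 4, 2), (7, 2, 1), (7, 8, 6)]


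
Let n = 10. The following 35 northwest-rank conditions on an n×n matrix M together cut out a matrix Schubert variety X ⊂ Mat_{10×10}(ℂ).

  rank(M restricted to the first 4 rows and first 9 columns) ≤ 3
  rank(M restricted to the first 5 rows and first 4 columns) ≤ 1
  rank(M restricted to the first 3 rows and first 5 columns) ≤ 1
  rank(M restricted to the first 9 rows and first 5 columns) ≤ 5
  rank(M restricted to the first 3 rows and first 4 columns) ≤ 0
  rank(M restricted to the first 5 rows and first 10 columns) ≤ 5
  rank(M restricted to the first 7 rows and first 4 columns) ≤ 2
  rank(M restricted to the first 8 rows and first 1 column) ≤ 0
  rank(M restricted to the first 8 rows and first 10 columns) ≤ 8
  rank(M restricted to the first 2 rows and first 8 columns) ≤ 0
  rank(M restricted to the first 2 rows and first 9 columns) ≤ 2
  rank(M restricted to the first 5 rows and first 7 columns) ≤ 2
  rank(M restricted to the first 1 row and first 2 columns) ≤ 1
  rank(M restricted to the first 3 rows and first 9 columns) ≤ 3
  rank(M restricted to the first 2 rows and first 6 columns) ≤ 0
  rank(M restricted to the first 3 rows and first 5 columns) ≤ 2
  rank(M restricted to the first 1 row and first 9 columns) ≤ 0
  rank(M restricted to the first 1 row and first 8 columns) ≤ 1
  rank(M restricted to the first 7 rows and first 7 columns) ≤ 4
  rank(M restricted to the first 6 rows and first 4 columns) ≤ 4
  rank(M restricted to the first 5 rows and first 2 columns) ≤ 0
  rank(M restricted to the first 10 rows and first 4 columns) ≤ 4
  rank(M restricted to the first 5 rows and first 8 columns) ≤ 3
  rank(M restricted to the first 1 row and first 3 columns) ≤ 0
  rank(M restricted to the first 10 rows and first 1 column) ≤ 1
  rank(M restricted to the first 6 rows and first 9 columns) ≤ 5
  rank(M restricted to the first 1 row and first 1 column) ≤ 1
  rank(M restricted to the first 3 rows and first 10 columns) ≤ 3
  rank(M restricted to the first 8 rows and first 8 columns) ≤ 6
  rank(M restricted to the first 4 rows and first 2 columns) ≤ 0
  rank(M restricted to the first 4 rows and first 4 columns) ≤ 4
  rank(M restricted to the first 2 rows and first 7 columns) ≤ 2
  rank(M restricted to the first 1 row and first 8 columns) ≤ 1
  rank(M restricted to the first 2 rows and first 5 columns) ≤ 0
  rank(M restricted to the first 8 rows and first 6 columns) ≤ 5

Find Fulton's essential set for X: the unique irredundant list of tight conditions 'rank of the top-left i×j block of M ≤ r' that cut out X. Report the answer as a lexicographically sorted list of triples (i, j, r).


Propagating the 35 rank bounds to every northwest block:

  i=1: 0  0  0  0  0  0  0  0  0  1
  i=2: 0  0  0  0  0  0  0  0  1  2
  i=3: 0  0  0  0  1  1  1  1  2  3
  i=4: 0  0  1  1  2  2  2  2  3  4
  i=5: 0  0  1  1  2  2  2  3  4  5
  i=6: 0  1  2  2  3  3  3  4  5  6
  i=7: 0  1  2  2  3  4  4  5  6  7
  i=8: 0  1  2  3  4  5  5  6  7  8
  i=9: 1  2  3  4  5  6  6  7  8  9
  i=10: 1  2  3  4  5  6  7  8  9  10

the unique w with this rank table is (10, 9, 5, 3, 8, 2, 6, 4, 1, 7).

|D(w)|=32, |Ess(w)|=8:

[(1, 9, 0), (2, 8, 0), (3, 4, 0), (5, 2, 0), (5, 4, 1), (5, 7, 2), (7, 4, 2), (8, 1, 0)]


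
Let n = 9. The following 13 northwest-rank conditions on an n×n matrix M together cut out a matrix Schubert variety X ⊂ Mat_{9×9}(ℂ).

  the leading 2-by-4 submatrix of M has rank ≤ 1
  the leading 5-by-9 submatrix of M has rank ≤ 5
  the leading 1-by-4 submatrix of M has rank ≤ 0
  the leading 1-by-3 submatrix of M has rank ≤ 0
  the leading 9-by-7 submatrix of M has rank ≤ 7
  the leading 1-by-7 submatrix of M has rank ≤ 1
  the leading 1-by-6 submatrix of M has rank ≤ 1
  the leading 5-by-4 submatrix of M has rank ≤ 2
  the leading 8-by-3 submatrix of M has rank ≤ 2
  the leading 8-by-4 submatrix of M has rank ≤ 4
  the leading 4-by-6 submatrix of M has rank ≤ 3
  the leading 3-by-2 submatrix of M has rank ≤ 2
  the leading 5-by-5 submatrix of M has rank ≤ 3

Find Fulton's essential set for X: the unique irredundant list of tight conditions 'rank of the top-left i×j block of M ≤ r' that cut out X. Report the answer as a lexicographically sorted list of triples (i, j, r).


Computing R[i][j] = min implied NW-rank bound (n=9, 13 conditions):

  0, 0, 0, 0, 1, 1, 1, 1, 1
  1, 1, 1, 1, 2, 2, 2, 2, 2
  1, 2, 2, 2, 3, 3, 3, 3, 3
  1, 2, 2, 2, 3, 3, 4, 4, 4
  1, 2, 2, 2, 3, 4, 5, 5, 5
  1, 2, 2, 3, 4, 5, 6, 6, 6
  1, 2, 2, 3, 4, 5, 6, 7, 7
  1, 2, 2, 3, 4, 5, 6, 7, 8
  1, 2, 3, 4, 5, 6, 7, 8, 9

so w = (5, 1, 2, 7, 6, 4, 8, 9, 3).

Fulton essential set (4 of the 12 Rothe cells):

[(1, 4, 0), (4, 6, 3), (5, 4, 2), (8, 3, 2)]


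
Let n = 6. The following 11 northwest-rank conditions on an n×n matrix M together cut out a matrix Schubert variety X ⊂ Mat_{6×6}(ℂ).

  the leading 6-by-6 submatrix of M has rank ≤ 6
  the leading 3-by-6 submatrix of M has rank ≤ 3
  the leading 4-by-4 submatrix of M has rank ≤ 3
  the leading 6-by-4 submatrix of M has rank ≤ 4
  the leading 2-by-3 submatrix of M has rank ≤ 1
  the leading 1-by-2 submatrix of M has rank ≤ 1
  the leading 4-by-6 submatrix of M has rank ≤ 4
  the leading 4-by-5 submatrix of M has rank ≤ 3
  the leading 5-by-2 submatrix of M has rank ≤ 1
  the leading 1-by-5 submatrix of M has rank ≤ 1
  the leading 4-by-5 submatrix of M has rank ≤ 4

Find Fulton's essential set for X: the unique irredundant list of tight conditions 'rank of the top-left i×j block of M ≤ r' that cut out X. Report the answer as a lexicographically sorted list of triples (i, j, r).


Rank table r_w(6×6) implied by the 11 constraints:

  i=1: 1 1 1 1 1 1
  i=2: 1 1 1 2 2 2
  i=3: 1 1 2 3 3 3
  i=4: 1 1 2 3 3 4
  i=5: 1 1 2 3 4 5
  i=6: 1 2 3 4 5 6

hence w(1..6) = (1, 4, 3, 6, 5, 2).

Fulton essential set (3 of the 6 Rothe cells):

[(2, 3, 1), (4, 5, 3), (5, 2, 1)]


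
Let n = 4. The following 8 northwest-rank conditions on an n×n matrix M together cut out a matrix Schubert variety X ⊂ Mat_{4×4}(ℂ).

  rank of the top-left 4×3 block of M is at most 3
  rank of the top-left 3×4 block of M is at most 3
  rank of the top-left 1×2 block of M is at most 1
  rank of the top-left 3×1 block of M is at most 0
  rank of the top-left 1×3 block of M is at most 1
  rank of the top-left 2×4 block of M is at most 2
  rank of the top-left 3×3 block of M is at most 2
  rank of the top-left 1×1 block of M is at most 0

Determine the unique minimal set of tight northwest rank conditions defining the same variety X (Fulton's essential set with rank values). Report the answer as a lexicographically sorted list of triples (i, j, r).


Rank table r_w(4×4) implied by the 8 constraints:

  0  1  1  1
  0  1  2  2
  0  1  2  3
  1  2  3  4

second differences of R give the permutation w = (2, 3, 4, 1).

ℓ(w)=3; the 1 essential cell (i,j,r):

[(3, 1, 0)]


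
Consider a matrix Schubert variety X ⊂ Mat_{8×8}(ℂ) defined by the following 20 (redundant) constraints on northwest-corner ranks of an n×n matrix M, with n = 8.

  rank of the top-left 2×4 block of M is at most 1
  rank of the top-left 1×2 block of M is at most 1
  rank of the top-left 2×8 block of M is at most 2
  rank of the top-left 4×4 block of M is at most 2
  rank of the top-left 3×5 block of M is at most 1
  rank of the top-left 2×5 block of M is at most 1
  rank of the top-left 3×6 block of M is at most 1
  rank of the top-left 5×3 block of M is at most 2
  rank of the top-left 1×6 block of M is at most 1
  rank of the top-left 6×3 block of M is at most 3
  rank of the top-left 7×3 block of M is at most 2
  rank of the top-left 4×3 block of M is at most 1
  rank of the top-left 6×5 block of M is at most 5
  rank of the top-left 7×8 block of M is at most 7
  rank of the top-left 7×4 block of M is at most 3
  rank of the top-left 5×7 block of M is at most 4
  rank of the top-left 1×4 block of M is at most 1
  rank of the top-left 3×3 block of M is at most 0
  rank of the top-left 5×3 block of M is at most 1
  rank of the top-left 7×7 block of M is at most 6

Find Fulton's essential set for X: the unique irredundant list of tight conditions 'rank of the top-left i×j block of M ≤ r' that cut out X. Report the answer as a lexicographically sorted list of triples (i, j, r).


Rank table r_w(8×8) implied by the 20 constraints:

  R[1]: 0 0 0 1 1 1 1 1
  R[2]: 0 0 0 1 1 1 2 2
  R[3]: 0 0 0 1 1 1 2 3
  R[4]: 1 1 1 2 2 2 3 4
  R[5]: 1 1 1 2 3 3 4 5
  R[6]: 1 2 2 3 4 4 5 6
  R[7]: 1 2 2 3 4 5 6 7
  R[8]: 1 2 3 4 5 6 7 8

reading off 1-entries of Δ²R: w = (4, 7, 8, 1, 5, 2, 6, 3).

Rothe diagram D(w) (16 cells), 4 SE-corners (essential conditions):

[(3, 3, 0), (3, 6, 1), (5, 3, 1), (7, 3, 2)]
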